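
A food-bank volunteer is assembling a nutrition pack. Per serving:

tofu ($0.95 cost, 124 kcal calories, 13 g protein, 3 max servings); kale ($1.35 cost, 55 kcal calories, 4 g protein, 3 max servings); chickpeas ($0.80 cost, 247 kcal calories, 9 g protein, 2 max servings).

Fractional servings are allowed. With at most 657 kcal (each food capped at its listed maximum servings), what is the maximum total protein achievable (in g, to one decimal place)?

55.4 g

Protein per kcal: tofu 0.1048, kale 0.07273, chickpeas 0.03644.
Take 3 servings of tofu: uses 372 kcal, +39.0 g protein (running total 39.0 g).
Take 3 servings of kale: uses 165 kcal, +12.0 g protein (running total 51.0 g).
Take 0.4858 servings of chickpeas: uses 120 kcal, +4.4 g protein (running total 55.4 g).
Filling greedily by protein-per-kcal is optimal for one linear limit, giving 55.4 g.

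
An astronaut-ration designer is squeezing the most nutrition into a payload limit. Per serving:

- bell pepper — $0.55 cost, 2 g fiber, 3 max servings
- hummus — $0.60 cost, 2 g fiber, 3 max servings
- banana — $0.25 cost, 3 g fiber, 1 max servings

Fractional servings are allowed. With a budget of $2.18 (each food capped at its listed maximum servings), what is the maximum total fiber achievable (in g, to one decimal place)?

Fiber per dollar: banana 12, bell pepper 3.636, hummus 3.333.
Take 1 serving of banana: spends $0.25, +3.0 g fiber (running total 3.0 g).
Take 3 servings of bell pepper: spends $1.65, +6.0 g fiber (running total 9.0 g).
Take 0.4667 servings of hummus: spends $0.28, +0.9 g fiber (running total 9.9 g).
Filling greedily by fiber-per-dollar is optimal for one linear limit, giving 9.9 g.

9.9 g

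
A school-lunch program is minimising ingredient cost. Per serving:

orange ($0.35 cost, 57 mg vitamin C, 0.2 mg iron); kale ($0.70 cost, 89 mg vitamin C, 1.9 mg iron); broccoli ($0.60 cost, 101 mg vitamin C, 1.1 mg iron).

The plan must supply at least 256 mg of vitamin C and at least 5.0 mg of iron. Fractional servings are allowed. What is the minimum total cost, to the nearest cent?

$1.93

Two binding constraints pin down two serving amounts, so the optimal mix uses at most two foods. The candidates are each food alone (scaled to the tighter of vitamin C/iron) and each pair with both constraints tight.
orange only: max(256/57, 5.0/0.2) = 25 servings → $8.75.
kale only: max(256/89, 5.0/1.9) = 2.876 servings → $2.01.
broccoli only: max(256/101, 5.0/1.1) = 4.545 servings → $2.73.
orange + kale with both tight: 0.4575 servings and 2.583 servings → $1.97.
orange + broccoli: intersection lies outside the first quadrant.
kale + broccoli with both tight: 2.377 servings and 0.4404 servings → $1.93.
Cheapest feasible corner: $1.93.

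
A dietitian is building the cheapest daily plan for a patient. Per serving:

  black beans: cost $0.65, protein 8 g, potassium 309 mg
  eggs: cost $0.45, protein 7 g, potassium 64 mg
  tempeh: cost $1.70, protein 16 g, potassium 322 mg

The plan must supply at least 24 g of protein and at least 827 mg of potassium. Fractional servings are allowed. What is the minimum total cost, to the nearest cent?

$1.89

Two binding constraints pin down two serving amounts, so the optimal mix uses at most two foods. The candidates are each food alone (scaled to the tighter of protein/potassium) and each pair with both constraints tight.
black beans only: max(24/8, 827/309) = 3 servings → $1.95.
eggs only: max(24/7, 827/64) = 12.92 servings → $5.81.
tempeh only: max(24/16, 827/322) = 2.568 servings → $4.37.
black beans + eggs with both tight: 2.576 servings and 0.4846 servings → $1.89.
black beans + tempeh with both tight: 2.324 servings and 0.3378 servings → $2.09.
eggs + tempeh with both targets exact would need a negative amount; discard.
The minimum over all feasible corners is $1.89.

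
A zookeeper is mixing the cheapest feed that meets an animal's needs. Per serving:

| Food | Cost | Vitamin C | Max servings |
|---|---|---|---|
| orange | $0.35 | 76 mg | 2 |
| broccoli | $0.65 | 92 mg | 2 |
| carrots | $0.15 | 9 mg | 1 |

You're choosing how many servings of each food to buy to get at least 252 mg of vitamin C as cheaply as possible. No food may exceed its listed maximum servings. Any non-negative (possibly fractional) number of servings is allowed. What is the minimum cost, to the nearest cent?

$1.41

Cost per mg of vitamin C: orange $0.0046, broccoli $0.0071, carrots $0.0167.
Take 2 servings of orange: +152.0 mg vitamin C for $0.70 (total $0.70, still need 100.0 mg).
Take 1.087 servings of broccoli: +100.0 mg vitamin C for $0.71 (total $1.41, still need 0.0 mg).
Greedy by cheapest-per-mg is optimal for a single linear constraint, so the minimum cost is $1.41.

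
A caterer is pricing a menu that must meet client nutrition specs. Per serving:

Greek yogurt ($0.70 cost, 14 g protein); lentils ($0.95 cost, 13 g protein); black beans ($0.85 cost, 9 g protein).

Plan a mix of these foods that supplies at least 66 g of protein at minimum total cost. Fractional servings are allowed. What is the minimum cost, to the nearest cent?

Cost per g of protein: Greek yogurt $0.0500, lentils $0.0731, black beans $0.0944.
With no serving limits, use only Greek yogurt: 66 g / 14 g = 4.714 servings × $0.70 = $3.30.

$3.30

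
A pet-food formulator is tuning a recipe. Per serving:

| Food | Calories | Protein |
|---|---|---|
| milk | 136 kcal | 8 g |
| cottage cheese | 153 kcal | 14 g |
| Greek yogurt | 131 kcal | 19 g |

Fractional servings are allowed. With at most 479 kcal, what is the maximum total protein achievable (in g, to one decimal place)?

69.5 g

Protein per kcal: Greek yogurt 0.145, cottage cheese 0.0915, milk 0.05882.
With no serving limits, spend the whole calories allowance on Greek yogurt: 479 kcal / 131 kcal × 19 g = 69.5 g.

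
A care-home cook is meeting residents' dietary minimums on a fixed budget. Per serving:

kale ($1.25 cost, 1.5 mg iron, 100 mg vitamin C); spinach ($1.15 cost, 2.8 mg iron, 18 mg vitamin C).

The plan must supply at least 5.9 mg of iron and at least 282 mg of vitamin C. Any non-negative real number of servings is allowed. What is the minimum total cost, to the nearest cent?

At the optimum either one food covers both requirements or two foods hit both targets exactly; no other combination can be cheaper.
kale only: max(5.9/1.5, 282/100) = 3.933 servings → $4.92.
spinach only: max(5.9/2.8, 282/18) = 15.67 servings → $18.02.
kale + spinach with both tight: 2.701 servings and 0.6601 servings → $4.14.
So the least-cost plan costs $4.14.

$4.14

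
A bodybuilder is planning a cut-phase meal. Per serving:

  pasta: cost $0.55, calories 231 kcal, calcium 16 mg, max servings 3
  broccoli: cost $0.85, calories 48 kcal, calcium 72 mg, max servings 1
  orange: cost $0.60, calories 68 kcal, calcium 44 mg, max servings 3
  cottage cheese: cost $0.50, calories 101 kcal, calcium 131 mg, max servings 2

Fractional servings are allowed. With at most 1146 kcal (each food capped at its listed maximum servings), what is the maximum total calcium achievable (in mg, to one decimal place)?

Calcium per kcal: broccoli 1.5, cottage cheese 1.297, orange 0.6471, pasta 0.06926.
Take 1 serving of broccoli: uses 48 kcal, +72.0 mg calcium (running total 72.0 mg).
Take 2 servings of cottage cheese: uses 202 kcal, +262.0 mg calcium (running total 334.0 mg).
Take 3 servings of orange: uses 204 kcal, +132.0 mg calcium (running total 466.0 mg).
Take 2.996 servings of pasta: uses 692 kcal, +47.9 mg calcium (running total 513.9 mg).
Greedy by best ratio exhausts the calories allowance optimally: 513.9 mg.

513.9 mg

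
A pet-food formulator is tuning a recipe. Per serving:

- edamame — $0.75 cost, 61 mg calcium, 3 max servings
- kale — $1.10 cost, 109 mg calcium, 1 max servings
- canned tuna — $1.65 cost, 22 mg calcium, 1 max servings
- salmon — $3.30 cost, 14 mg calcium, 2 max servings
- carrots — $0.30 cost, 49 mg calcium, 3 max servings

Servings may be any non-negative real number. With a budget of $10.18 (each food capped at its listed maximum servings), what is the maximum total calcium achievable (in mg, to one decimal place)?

Calcium per dollar: carrots 163.3, kale 99.09, edamame 81.33, canned tuna 13.33, salmon 4.242.
Take 3 servings of carrots: spends $0.90, +147.0 mg calcium (running total 147.0 mg).
Take 1 serving of kale: spends $1.10, +109.0 mg calcium (running total 256.0 mg).
Take 3 servings of edamame: spends $2.25, +183.0 mg calcium (running total 439.0 mg).
Take 1 serving of canned tuna: spends $1.65, +22.0 mg calcium (running total 461.0 mg).
Take 1.297 servings of salmon: spends $4.28, +18.2 mg calcium (running total 479.2 mg).
Filling greedily by calcium-per-dollar is optimal for one linear limit, giving 479.2 mg.

479.2 mg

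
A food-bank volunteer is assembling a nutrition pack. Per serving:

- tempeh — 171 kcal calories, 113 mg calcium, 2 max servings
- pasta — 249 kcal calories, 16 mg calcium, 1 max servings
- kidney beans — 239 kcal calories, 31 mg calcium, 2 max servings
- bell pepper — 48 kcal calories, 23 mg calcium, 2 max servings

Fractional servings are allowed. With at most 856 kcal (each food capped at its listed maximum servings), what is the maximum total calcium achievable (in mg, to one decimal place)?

Calcium per kcal: tempeh 0.6608, bell pepper 0.4792, kidney beans 0.1297, pasta 0.06426.
Take 2 servings of tempeh: uses 342 kcal, +226.0 mg calcium (running total 226.0 mg).
Take 2 servings of bell pepper: uses 96 kcal, +46.0 mg calcium (running total 272.0 mg).
Take 1.749 servings of kidney beans: uses 418 kcal, +54.2 mg calcium (running total 326.2 mg).
Greedy by best ratio exhausts the calories allowance optimally: 326.2 mg.

326.2 mg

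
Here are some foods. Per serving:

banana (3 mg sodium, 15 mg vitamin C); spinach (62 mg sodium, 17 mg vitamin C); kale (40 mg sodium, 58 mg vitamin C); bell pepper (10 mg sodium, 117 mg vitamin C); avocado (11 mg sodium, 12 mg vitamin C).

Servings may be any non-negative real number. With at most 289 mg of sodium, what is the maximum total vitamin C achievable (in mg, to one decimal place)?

Vitamin C per mg sodium: bell pepper 11.7, banana 5, kale 1.45, avocado 1.091, spinach 0.2742.
With no serving limits, spend the whole sodium allowance on bell pepper: 289 mg / 10 mg × 117 mg = 3381.3 mg.

3381.3 mg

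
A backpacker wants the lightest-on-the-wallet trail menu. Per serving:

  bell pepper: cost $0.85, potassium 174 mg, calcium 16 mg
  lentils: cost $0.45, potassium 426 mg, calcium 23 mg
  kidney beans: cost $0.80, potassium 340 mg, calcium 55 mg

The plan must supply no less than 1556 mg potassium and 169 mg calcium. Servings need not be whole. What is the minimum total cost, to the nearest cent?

$2.67

bell pepper only: max(1556/174, 169/16) = 10.56 servings → $8.98.
lentils only: max(1556/426, 169/23) = 7.348 servings → $3.31.
kidney beans only: max(1556/340, 169/55) = 4.576 servings → $3.66.
bell pepper + lentils with both targets exact would need a negative amount; discard.
bell pepper + kidney beans with both tight: 6.809 servings and 1.092 servings → $6.66.
lentils + kidney beans with both tight: 1.801 servings and 2.319 servings → $2.67.
Cheapest feasible corner: $2.67.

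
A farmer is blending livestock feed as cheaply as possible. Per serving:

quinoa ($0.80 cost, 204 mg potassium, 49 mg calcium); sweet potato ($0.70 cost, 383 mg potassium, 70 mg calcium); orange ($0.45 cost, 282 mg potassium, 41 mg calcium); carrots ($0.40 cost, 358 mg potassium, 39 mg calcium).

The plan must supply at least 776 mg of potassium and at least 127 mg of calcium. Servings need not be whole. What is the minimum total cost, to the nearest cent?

Check every corner: each single food scaled to meet both minima, and each pair solved so both constraints bind.
quinoa only: max(776/204, 127/49) = 3.804 servings → $3.04.
sweet potato only: max(776/383, 127/70) = 2.026 servings → $1.42.
orange only: max(776/282, 127/41) = 3.098 servings → $1.39.
carrots only: max(776/358, 127/39) = 3.256 servings → $1.30.
quinoa + sweet potato with both targets exact would need a negative amount; discard.
quinoa + orange with both tight: 0.733 servings and 2.221 servings → $1.59.
quinoa + carrots with both tight: 1.586 servings and 1.264 servings → $1.77.
sweet potato + orange with both tight: 0.9903 servings and 1.407 servings → $1.33.
sweet potato + carrots with both tight: 1.502 servings and 0.561 servings → $1.28.
orange + carrots: the both-tight solution has a negative serving — not a feasible corner.
The minimum over all feasible corners is $1.28.

$1.28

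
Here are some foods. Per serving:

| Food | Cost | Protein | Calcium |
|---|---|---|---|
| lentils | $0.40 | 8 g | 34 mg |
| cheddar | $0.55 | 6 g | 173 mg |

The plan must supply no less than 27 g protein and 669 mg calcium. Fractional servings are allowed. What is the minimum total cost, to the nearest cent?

$2.29

For a min-cost LP with two ≥-constraints, a basic feasible solution has at most two positive variables.
lentils only: max(27/8, 669/34) = 19.68 servings → $7.87.
cheddar only: max(27/6, 669/173) = 4.5 servings → $2.48.
lentils + cheddar with both tight: 0.5568 servings and 3.758 servings → $2.29.
Cheapest feasible corner: $2.29.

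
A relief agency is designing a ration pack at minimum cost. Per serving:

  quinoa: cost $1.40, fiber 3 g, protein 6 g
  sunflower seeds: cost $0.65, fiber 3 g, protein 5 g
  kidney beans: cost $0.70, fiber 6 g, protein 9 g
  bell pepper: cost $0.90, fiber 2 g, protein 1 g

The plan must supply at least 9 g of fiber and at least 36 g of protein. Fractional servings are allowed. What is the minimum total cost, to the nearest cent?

Two binding constraints pin down two serving amounts, so the optimal mix uses at most two foods. The candidates are each food alone (scaled to the tighter of fiber/protein) and each pair with both constraints tight.
quinoa only: max(9/3, 36/6) = 6 servings → $8.40.
sunflower seeds only: max(9/3, 36/5) = 7.2 servings → $4.68.
kidney beans only: max(9/6, 36/9) = 4 servings → $2.80.
bell pepper only: max(9/2, 36/1) = 36 servings → $32.40.
quinoa + sunflower seeds with both targets exact would need a negative amount; discard.
quinoa + kidney beans with both targets exact would need a negative amount; discard.
quinoa + bell pepper: the both-tight solution has a negative serving — not a feasible corner.
sunflower seeds + kidney beans with both targets exact would need a negative amount; discard.
sunflower seeds + bell pepper: the both-tight solution has a negative serving — not a feasible corner.
kidney beans + bell pepper: intersection lies outside the first quadrant.
The minimum over all feasible corners is $2.80.

$2.80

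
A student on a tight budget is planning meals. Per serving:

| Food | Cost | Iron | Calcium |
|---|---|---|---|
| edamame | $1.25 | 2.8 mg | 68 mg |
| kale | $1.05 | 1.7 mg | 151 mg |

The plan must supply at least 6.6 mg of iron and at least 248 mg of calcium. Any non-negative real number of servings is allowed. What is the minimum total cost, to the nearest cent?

$3.18

A basic optimal solution has at most two foods positive. Try each food alone and each pair with both targets met exactly.
edamame only: max(6.6/2.8, 248/68) = 3.647 servings → $4.56.
kale only: max(6.6/1.7, 248/151) = 3.882 servings → $4.08.
edamame + kale with both tight: 1.872 servings and 0.7995 servings → $3.18.
The minimum over all feasible corners is $3.18.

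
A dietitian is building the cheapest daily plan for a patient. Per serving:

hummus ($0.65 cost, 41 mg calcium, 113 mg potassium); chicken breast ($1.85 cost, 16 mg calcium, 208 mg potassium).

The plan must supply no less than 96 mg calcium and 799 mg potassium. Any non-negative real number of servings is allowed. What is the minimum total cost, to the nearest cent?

$4.60

Two binding constraints pin down two serving amounts, so the optimal mix uses at most two foods. The candidates are each food alone (scaled to the tighter of calcium/potassium) and each pair with both constraints tight.
hummus only: max(96/41, 799/113) = 7.071 servings → $4.60.
chicken breast only: max(96/16, 799/208) = 6 servings → $11.10.
hummus + chicken breast with both tight: 1.069 servings and 3.261 servings → $6.73.
Cheapest feasible corner: $4.60.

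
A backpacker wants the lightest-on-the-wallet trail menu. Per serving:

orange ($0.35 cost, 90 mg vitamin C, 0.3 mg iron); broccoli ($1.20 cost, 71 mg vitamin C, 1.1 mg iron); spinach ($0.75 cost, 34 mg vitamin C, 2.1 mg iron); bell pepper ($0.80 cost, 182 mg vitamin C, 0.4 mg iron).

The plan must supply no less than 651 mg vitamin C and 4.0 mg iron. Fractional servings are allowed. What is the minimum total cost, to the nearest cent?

$3.10

orange only: max(651/90, 4.0/0.3) = 13.33 servings → $4.67.
broccoli only: max(651/71, 4.0/1.1) = 9.169 servings → $11.00.
spinach only: max(651/34, 4.0/2.1) = 19.15 servings → $14.36.
bell pepper only: max(651/182, 4.0/0.4) = 10 servings → $8.00.
orange + broccoli with both tight: 5.561 servings and 2.12 servings → $4.49.
orange + spinach with both tight: 6.885 servings and 0.9211 servings → $3.10.
orange + bell pepper with both targets exact would need a negative amount; discard.
broccoli + spinach: intersection lies outside the first quadrant.
broccoli + bell pepper with both tight: 2.722 servings and 2.515 servings → $5.28.
spinach + bell pepper with both tight: 1.269 servings and 3.34 servings → $3.62.
Cheapest feasible corner: $3.10.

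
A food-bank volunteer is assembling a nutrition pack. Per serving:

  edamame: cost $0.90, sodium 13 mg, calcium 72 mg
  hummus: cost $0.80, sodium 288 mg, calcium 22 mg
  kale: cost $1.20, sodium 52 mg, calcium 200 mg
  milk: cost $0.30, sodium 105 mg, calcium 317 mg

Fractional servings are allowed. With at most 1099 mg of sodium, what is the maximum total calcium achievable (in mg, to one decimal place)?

Calcium per mg sodium: edamame 5.538, kale 3.846, milk 3.019, hummus 0.07639.
With no serving limits, spend the whole sodium allowance on edamame: 1099 mg / 13 mg × 72 mg = 6086.8 mg.

6086.8 mg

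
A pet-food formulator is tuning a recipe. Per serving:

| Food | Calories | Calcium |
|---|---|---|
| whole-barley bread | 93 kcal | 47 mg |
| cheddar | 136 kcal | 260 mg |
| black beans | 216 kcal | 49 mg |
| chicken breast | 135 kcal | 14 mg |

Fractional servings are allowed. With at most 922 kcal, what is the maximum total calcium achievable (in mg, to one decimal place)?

1762.6 mg

Calcium per kcal: cheddar 1.912, whole-barley bread 0.5054, black beans 0.2269, chicken breast 0.1037.
With no serving limits, spend the whole calories allowance on cheddar: 922 kcal / 136 kcal × 260 mg = 1762.6 mg.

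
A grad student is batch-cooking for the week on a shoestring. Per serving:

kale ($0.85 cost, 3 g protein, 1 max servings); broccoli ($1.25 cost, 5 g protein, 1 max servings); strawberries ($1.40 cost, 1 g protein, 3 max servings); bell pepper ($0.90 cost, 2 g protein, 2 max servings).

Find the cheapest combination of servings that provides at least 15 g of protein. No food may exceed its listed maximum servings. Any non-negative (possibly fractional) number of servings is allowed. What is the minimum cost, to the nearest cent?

Cost per g of protein: broccoli $0.2500, kale $0.2833, bell pepper $0.4500, strawberries $1.4000.
Take 1 serving of broccoli: +5.0 g protein for $1.25 (total $1.25, still need 10.0 g).
Take 1 serving of kale: +3.0 g protein for $0.85 (total $2.10, still need 7.0 g).
Take 2 servings of bell pepper: +4.0 g protein for $1.80 (total $3.90, still need 3.0 g).
Take 3 servings of strawberries: +3.0 g protein for $4.20 (total $8.10, still need 0.0 g).
Filling from the cheapest source first is optimal under one linear minimum: $8.10.

$8.10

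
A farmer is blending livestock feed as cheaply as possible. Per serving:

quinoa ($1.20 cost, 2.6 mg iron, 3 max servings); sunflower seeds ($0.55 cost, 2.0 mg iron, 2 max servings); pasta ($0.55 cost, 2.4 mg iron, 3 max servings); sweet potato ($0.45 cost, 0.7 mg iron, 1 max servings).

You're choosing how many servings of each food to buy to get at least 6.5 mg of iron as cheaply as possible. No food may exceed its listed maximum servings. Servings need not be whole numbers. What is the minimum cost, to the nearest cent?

Cost per mg of iron: pasta $0.2292, sunflower seeds $0.2750, quinoa $0.4615, sweet potato $0.6429.
Take 2.708 servings of pasta: +6.5 mg iron for $1.49 (total $1.49, still need 0.0 mg).
Greedy by cheapest-per-mg is optimal for a single linear constraint, so the minimum cost is $1.49.

$1.49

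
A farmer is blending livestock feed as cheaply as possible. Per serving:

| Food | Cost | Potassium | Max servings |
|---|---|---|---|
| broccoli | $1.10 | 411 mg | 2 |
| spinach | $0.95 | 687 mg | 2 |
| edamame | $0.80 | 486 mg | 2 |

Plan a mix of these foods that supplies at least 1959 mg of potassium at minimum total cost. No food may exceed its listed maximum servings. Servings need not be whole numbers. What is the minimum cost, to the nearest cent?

Cost per mg of potassium: spinach $0.0014, edamame $0.0016, broccoli $0.0027.
Take 2 servings of spinach: +1374.0 mg potassium for $1.90 (total $1.90, still need 585.0 mg).
Take 1.204 servings of edamame: +585.0 mg potassium for $0.96 (total $2.86, still need 0.0 mg).
Greedy by cheapest-per-mg is optimal for a single linear constraint, so the minimum cost is $2.86.

$2.86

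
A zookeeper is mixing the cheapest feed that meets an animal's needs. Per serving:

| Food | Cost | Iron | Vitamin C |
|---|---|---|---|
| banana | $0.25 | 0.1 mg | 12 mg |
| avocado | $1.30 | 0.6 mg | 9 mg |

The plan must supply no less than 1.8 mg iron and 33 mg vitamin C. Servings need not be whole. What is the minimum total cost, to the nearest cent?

$3.92

Two binding constraints pin down two serving amounts, so the optimal mix uses at most two foods. The candidates are each food alone (scaled to the tighter of iron/vitamin C) and each pair with both constraints tight.
banana only: max(1.8/0.1, 33/12) = 18 servings → $4.50.
avocado only: max(1.8/0.6, 33/9) = 3.667 servings → $4.77.
banana + avocado with both tight: 0.5714 servings and 2.905 servings → $3.92.
So the least-cost plan costs $3.92.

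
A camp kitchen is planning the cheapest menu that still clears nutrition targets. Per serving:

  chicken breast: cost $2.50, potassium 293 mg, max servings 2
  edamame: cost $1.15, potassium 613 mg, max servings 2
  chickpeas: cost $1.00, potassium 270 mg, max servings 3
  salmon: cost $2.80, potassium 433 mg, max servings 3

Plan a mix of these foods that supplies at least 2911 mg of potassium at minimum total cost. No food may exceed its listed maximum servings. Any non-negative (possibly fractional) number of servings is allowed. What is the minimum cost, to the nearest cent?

Cost per mg of potassium: edamame $0.0019, chickpeas $0.0037, salmon $0.0065, chicken breast $0.0085.
Take 2 servings of edamame: +1226.0 mg potassium for $2.30 (total $2.30, still need 1685.0 mg).
Take 3 servings of chickpeas: +810.0 mg potassium for $3.00 (total $5.30, still need 875.0 mg).
Take 2.021 servings of salmon: +875.0 mg potassium for $5.66 (total $10.96, still need 0.0 mg).
Greedy by cheapest-per-mg is optimal for a single linear constraint, so the minimum cost is $10.96.

$10.96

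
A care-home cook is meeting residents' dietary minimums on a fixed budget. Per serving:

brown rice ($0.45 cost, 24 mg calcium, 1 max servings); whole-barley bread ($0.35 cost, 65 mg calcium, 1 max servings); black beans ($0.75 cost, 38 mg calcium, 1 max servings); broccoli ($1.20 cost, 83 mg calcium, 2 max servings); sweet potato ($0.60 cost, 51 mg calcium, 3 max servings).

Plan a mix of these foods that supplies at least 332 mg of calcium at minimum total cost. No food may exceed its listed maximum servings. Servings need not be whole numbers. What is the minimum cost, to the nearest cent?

Cost per mg of calcium: whole-barley bread $0.0054, sweet potato $0.0118, broccoli $0.0145, brown rice $0.0187, black beans $0.0197.
Take 1 serving of whole-barley bread: +65.0 mg calcium for $0.35 (total $0.35, still need 267.0 mg).
Take 3 servings of sweet potato: +153.0 mg calcium for $1.80 (total $2.15, still need 114.0 mg).
Take 1.373 servings of broccoli: +114.0 mg calcium for $1.65 (total $3.80, still need 0.0 mg).
Filling from the cheapest source first is optimal under one linear minimum: $3.80.

$3.80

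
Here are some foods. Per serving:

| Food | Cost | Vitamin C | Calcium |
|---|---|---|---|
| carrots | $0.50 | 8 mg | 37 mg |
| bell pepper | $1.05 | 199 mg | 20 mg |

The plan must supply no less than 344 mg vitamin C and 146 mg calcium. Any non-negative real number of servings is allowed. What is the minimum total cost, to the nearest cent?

An LP optimum is at a vertex; with two nutrient constraints at most two foods are used. Check each candidate.
carrots only: max(344/8, 146/37) = 43 servings → $21.50.
bell pepper only: max(344/199, 146/20) = 7.3 servings → $7.67.
carrots + bell pepper with both tight: 3.078 servings and 1.605 servings → $3.22.
So the least-cost plan costs $3.22.

$3.22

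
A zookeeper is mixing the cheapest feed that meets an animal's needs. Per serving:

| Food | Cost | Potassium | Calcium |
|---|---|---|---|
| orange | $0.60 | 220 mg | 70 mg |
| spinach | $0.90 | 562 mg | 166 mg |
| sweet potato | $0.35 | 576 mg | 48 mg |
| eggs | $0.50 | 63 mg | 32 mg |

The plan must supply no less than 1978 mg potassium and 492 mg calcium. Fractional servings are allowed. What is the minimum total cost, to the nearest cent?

$2.74

orange only: max(1978/220, 492/70) = 8.991 servings → $5.39.
spinach only: max(1978/562, 492/166) = 3.52 servings → $3.17.
sweet potato only: max(1978/576, 492/48) = 10.25 servings → $3.59.
eggs only: max(1978/63, 492/32) = 31.4 servings → $15.70.
orange + spinach with both targets exact would need a negative amount; discard.
orange + sweet potato with both tight: 6.332 servings and 1.015 servings → $4.15.
orange + eggs: intersection lies outside the first quadrant.
spinach + sweet potato with both tight: 2.745 servings and 0.7553 servings → $2.74.
spinach + eggs: intersection lies outside the first quadrant.
sweet potato + eggs with both tight: 2.096 servings and 12.23 servings → $6.85.
The minimum over all feasible corners is $2.74.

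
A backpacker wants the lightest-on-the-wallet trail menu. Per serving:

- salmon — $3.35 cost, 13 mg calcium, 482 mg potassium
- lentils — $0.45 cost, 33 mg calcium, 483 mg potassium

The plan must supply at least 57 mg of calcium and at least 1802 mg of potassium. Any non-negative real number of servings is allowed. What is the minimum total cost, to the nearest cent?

$1.68

For a min-cost LP with two ≥-constraints, a basic feasible solution has at most two positive variables.
salmon only: max(57/13, 1802/482) = 4.385 servings → $14.69.
lentils only: max(57/33, 1802/483) = 3.731 servings → $1.68.
salmon + lentils with both tight: 3.317 servings and 0.4205 servings → $11.30.
Cheapest feasible corner: $1.68.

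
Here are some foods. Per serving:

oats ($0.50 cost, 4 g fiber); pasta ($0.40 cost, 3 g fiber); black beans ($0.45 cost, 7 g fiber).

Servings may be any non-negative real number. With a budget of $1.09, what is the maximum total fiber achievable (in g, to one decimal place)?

17.0 g

Fiber per dollar: black beans 15.56, oats 8, pasta 7.5.
With no serving limits, spend the whole cost allowance on black beans: $1.09 / $0.45 × 7 g = 17.0 g.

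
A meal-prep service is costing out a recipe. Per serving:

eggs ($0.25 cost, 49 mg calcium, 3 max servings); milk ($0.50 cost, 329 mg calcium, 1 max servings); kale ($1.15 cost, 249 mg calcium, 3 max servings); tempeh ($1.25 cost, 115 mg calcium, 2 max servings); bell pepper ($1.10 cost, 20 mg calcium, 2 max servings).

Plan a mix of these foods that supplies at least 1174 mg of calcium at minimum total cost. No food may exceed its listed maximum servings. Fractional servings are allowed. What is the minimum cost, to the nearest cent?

Cost per mg of calcium: milk $0.0015, kale $0.0046, eggs $0.0051, tempeh $0.0109, bell pepper $0.0550.
Take 1 serving of milk: +329.0 mg calcium for $0.50 (total $0.50, still need 845.0 mg).
Take 3 servings of kale: +747.0 mg calcium for $3.45 (total $3.95, still need 98.0 mg).
Take 2 servings of eggs: +98.0 mg calcium for $0.50 (total $4.45, still need 0.0 mg).
Greedy by cheapest-per-mg is optimal for a single linear constraint, so the minimum cost is $4.45.

$4.45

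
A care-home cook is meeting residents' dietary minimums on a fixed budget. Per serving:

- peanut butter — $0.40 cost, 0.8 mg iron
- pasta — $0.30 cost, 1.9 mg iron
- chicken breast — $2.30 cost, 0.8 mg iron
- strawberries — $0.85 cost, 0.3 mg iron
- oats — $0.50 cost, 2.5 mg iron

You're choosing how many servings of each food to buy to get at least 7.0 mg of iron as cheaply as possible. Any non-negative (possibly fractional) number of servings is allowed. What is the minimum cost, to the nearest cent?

$1.11

Cost per mg of iron: pasta $0.1579, oats $0.2000, peanut butter $0.5000, strawberries $2.8333, chicken breast $2.8750.
With no serving limits, use only pasta: 7.0 mg / 1.9 mg = 3.684 servings × $0.30 = $1.11.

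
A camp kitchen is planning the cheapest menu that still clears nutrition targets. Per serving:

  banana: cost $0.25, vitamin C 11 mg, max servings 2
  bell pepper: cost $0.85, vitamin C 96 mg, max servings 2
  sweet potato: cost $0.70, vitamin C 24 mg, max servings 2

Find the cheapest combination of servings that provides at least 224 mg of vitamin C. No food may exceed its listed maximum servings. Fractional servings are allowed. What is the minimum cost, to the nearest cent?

Cost per mg of vitamin C: bell pepper $0.0089, banana $0.0227, sweet potato $0.0292.
Take 2 servings of bell pepper: +192.0 mg vitamin C for $1.70 (total $1.70, still need 32.0 mg).
Take 2 servings of banana: +22.0 mg vitamin C for $0.50 (total $2.20, still need 10.0 mg).
Take 0.4167 servings of sweet potato: +10.0 mg vitamin C for $0.29 (total $2.49, still need 0.0 mg).
Greedy by cheapest-per-mg is optimal for a single linear constraint, so the minimum cost is $2.49.

$2.49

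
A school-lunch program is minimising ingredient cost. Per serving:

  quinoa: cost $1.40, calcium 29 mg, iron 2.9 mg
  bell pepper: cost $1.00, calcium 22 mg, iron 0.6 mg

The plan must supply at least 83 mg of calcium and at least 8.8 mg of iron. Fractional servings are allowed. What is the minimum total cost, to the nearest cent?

$4.25

quinoa only: max(83/29, 8.8/2.9) = 3.034 servings → $4.25.
bell pepper only: max(83/22, 8.8/0.6) = 14.67 servings → $14.67.
quinoa + bell pepper: the both-tight solution has a negative serving — not a feasible corner.
So the least-cost plan costs $4.25.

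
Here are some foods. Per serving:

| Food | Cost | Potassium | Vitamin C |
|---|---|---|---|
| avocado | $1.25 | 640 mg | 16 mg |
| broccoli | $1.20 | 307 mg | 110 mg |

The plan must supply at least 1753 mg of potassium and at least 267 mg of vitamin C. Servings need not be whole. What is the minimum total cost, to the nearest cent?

$4.73

A basic optimal solution has at most two foods positive. Try each food alone and each pair with both targets met exactly.
avocado only: max(1753/640, 267/16) = 16.69 servings → $20.86.
broccoli only: max(1753/307, 267/110) = 5.71 servings → $6.85.
avocado + broccoli with both tight: 1.693 servings and 2.181 servings → $4.73.
So the least-cost plan costs $4.73.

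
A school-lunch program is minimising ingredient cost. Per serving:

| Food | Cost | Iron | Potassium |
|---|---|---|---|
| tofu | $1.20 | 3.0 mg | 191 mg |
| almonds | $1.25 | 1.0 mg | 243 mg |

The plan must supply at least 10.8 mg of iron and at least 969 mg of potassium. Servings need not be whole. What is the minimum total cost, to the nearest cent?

$5.65

tofu only: max(10.8/3.0, 969/191) = 5.073 servings → $6.09.
almonds only: max(10.8/1.0, 969/243) = 10.8 servings → $13.50.
tofu + almonds with both tight: 3.077 servings and 1.569 servings → $5.65.
The minimum over all feasible corners is $5.65.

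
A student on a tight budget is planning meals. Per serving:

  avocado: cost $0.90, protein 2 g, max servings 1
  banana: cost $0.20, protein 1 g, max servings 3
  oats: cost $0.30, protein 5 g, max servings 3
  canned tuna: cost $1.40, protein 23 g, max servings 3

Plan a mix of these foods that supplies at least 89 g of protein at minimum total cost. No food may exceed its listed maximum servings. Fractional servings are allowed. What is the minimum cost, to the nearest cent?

Cost per g of protein: oats $0.0600, canned tuna $0.0609, banana $0.2000, avocado $0.4500.
Take 3 servings of oats: +15.0 g protein for $0.90 (total $0.90, still need 74.0 g).
Take 3 servings of canned tuna: +69.0 g protein for $4.20 (total $5.10, still need 5.0 g).
Take 3 servings of banana: +3.0 g protein for $0.60 (total $5.70, still need 2.0 g).
Take 1 serving of avocado: +2.0 g protein for $0.90 (total $6.60, still need 0.0 g).
Filling from the cheapest source first is optimal under one linear minimum: $6.60.

$6.60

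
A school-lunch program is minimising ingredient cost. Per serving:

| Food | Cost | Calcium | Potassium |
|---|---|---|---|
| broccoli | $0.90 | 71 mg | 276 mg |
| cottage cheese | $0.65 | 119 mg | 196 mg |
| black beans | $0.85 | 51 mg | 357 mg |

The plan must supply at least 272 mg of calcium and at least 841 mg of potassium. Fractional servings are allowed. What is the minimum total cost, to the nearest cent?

For a min-cost LP with two ≥-constraints, a basic feasible solution has at most two positive variables.
broccoli only: max(272/71, 841/276) = 3.831 servings → $3.45.
cottage cheese only: max(272/119, 841/196) = 4.291 servings → $2.79.
black beans only: max(272/51, 841/357) = 5.333 servings → $4.53.
broccoli + cottage cheese with both tight: 2.471 servings and 0.8115 servings → $2.75.
broccoli + black beans: the both-tight solution has a negative serving — not a feasible corner.
cottage cheese + black beans with both tight: 1.669 servings and 1.44 servings → $2.31.
So the least-cost plan costs $2.31.

$2.31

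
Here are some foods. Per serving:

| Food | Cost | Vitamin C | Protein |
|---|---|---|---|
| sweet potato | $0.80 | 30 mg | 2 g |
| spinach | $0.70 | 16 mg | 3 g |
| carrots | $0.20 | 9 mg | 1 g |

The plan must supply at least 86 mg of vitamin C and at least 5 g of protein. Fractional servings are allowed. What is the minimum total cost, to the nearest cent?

$1.91

sweet potato only: max(86/30, 5/2) = 2.867 servings → $2.29.
spinach only: max(86/16, 5/3) = 5.375 servings → $3.76.
carrots only: max(86/9, 5/1) = 9.556 servings → $1.91.
sweet potato + spinach: the both-tight solution has a negative serving — not a feasible corner.
sweet potato + carrots: intersection lies outside the first quadrant.
spinach + carrots with both targets exact would need a negative amount; discard.
Cheapest feasible corner: $1.91.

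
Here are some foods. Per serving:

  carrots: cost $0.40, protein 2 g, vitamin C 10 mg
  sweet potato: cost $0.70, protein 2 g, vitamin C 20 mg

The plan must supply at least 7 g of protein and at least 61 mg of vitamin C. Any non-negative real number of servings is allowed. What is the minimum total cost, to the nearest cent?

carrots only: max(7/2, 61/10) = 6.1 servings → $2.44.
sweet potato only: max(7/2, 61/20) = 3.5 servings → $2.45.
carrots + sweet potato with both tight: 0.9 servings and 2.6 servings → $2.18.
Cheapest feasible corner: $2.18.

$2.18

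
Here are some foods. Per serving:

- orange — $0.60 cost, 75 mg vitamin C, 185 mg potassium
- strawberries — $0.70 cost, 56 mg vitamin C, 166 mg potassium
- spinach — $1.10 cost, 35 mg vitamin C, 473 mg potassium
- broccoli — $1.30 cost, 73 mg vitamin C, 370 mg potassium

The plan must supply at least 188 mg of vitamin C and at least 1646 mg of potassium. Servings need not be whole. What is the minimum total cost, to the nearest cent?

At the optimum either one food covers both requirements or two foods hit both targets exactly; no other combination can be cheaper.
orange only: max(188/75, 1646/185) = 8.897 servings → $5.34.
strawberries only: max(188/56, 1646/166) = 9.916 servings → $6.94.
spinach only: max(188/35, 1646/473) = 5.371 servings → $5.91.
broccoli only: max(188/73, 1646/370) = 4.449 servings → $5.78.
orange + strawberries with both targets exact would need a negative amount; discard.
orange + spinach with both tight: 1.08 servings and 3.058 servings → $4.01.
orange + broccoli with both targets exact would need a negative amount; discard.
strawberries + spinach with both tight: 1.514 servings and 2.948 servings → $4.30.
strawberries + broccoli: the both-tight solution has a negative serving — not a feasible corner.
spinach + broccoli with both tight: 2.345 servings and 1.451 servings → $4.47.
So the least-cost plan costs $4.01.

$4.01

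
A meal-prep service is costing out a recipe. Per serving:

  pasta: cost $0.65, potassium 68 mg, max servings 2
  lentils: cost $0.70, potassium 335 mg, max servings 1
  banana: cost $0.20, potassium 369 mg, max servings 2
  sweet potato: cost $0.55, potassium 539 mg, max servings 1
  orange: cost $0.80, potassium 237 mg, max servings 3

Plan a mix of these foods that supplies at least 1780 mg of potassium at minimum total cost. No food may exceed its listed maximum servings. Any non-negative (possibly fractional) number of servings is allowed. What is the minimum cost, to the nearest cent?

Cost per mg of potassium: banana $0.0005, sweet potato $0.0010, lentils $0.0021, orange $0.0034, pasta $0.0096.
Take 2 servings of banana: +738.0 mg potassium for $0.40 (total $0.40, still need 1042.0 mg).
Take 1 serving of sweet potato: +539.0 mg potassium for $0.55 (total $0.95, still need 503.0 mg).
Take 1 serving of lentils: +335.0 mg potassium for $0.70 (total $1.65, still need 168.0 mg).
Take 0.7089 servings of orange: +168.0 mg potassium for $0.57 (total $2.22, still need 0.0 mg).
Greedy by cheapest-per-mg is optimal for a single linear constraint, so the minimum cost is $2.22.

$2.22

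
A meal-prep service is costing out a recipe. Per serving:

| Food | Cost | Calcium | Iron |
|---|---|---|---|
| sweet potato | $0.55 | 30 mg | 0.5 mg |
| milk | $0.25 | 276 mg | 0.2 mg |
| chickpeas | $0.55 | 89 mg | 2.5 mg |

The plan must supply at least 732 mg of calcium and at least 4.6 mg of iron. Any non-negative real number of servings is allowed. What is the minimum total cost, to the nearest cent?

$1.45

sweet potato only: max(732/30, 4.6/0.5) = 24.4 servings → $13.42.
milk only: max(732/276, 4.6/0.2) = 23 servings → $5.75.
chickpeas only: max(732/89, 4.6/2.5) = 8.225 servings → $4.52.
sweet potato + milk with both tight: 8.509 servings and 1.727 servings → $5.11.
sweet potato + chickpeas: the both-tight solution has a negative serving — not a feasible corner.
milk + chickpeas with both tight: 2.113 servings and 1.671 servings → $1.45.
Cheapest feasible corner: $1.45.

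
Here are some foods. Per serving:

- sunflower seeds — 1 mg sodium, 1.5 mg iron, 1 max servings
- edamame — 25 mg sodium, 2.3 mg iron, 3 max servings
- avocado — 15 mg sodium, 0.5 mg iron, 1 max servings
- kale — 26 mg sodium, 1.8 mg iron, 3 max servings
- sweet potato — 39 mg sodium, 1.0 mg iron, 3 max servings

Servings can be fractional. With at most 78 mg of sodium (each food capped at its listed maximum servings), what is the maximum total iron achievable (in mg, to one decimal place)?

8.5 mg

Iron per mg sodium: sunflower seeds 1.5, edamame 0.092, kale 0.06923, avocado 0.03333, sweet potato 0.02564.
Take 1 serving of sunflower seeds: uses 1 mg sodium, +1.5 mg iron (running total 1.5 mg).
Take 3 servings of edamame: uses 75 mg sodium, +6.9 mg iron (running total 8.4 mg).
Take 0.07692 servings of kale: uses 2 mg sodium, +0.1 mg iron (running total 8.5 mg).
Greedy by best ratio exhausts the sodium allowance optimally: 8.5 mg.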